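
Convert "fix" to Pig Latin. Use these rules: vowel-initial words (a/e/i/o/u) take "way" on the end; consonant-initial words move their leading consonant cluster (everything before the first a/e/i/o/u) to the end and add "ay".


Word: "fix"
Starts with consonant(s) → move to end, add 'ay'
Consonant cluster: "f"
Pig Latin = "ixfay"


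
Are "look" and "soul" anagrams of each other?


Word 1: "look" → sorted: kloo
Word 2: "soul" → sorted: losu
Same letters? kloo != losu
Anagram = No


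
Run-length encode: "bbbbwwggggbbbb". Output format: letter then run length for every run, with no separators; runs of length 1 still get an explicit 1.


String: "bbbbwwggggbbbb"
Scanning for consecutive runs:
  'b' x 4
  'w' x 2
  'g' x 4
  'b' x 4
RLE = "b4w2g4b4"


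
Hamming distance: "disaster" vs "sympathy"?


Comparing character by character (same length = 8):
  Pos 0: 'd' vs 's' !=
  Pos 1: 'i' vs 'y' !=
  Pos 2: 's' vs 'm' !=
  Pos 3: 'a' vs 'p' !=
  Pos 4: 's' vs 'a' !=
  Pos 5: 't' vs 't' =
  Pos 6: 'e' vs 'h' !=
  Pos 7: 'r' vs 'y' !=
Hamming distance = 7


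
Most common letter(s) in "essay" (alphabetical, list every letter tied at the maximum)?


Word: "essay"
Letter counts:
  'a': 1
  'e': 1
  's': 2
  'y': 1
Maximum count = 2
Most frequent = 's' (2 times each)


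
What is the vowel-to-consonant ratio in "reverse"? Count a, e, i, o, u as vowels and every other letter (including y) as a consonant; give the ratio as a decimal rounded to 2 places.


Word: "reverse"
Vowels (a,e,i,o,u): 3
Consonants: 4
Ratio = 3/4
= 0.75


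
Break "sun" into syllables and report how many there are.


Word: "sun"
Syllable breakdown: sun
Counting: 1 part
= 1 syllable


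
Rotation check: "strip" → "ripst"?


Word: "strip", Candidate: "ripst"
Method: check if candidate is substring of word+word
"stripstrip" contains "ripst"? Yes
Is rotation = Yes


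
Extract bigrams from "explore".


Word: "explore" (length 7)
Number of bigrams = 7 - 2 + 1 = 6
  Position 0: "ex"
  Position 1: "xp"
  Position 2: "pl"
  Position 3: "lo"
  Position 4: "or"
  Position 5: "re"
Bigrams = "ex", "xp", "pl", "lo", "or", "re"


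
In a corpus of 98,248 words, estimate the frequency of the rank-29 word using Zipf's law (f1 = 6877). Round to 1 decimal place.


Zipf's law: f(r) = f(1) / r
f(1) = 6877
f(29) = 6877 / 29
= 237.1 occurrences


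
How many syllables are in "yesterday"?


Word: "yesterday"
Syllable breakdown: yes · ter · day
Counting: 3 parts
= 3 syllables


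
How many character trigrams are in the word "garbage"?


Word: "garbage" (length 7)
Number of 3-grams = length - 3 + 1 = 7 - 3 + 1
= 5


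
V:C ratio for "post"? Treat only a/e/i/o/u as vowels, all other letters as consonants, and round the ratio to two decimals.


Word: "post"
Vowels (a,e,i,o,u): 1
Consonants: 3
Ratio = 1/3
= 0.33


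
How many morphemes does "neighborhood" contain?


Word: "neighborhood"
Morphemes: neighbor / -hood
Each morpheme carries meaning
= 2 morphemes


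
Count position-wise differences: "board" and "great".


Comparing character by character (same length = 5):
  Pos 0: 'b' vs 'g' !=
  Pos 1: 'o' vs 'r' !=
  Pos 2: 'a' vs 'e' !=
  Pos 3: 'r' vs 'a' !=
  Pos 4: 'd' vs 't' !=
Hamming distance = 5


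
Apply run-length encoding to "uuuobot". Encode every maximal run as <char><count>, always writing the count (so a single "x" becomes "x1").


String: "uuuobot"
Scanning for consecutive runs:
  'u' x 3
  'o' x 1
  'b' x 1
  'o' x 1
  't' x 1
RLE = "u3o1b1o1t1"


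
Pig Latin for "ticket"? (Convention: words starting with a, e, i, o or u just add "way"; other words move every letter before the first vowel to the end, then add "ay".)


Word: "ticket"
Starts with consonant(s) → move to end, add 'ay'
Consonant cluster: "t"
Pig Latin = "ickettay"


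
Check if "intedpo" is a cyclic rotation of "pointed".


Word: "pointed", Candidate: "intedpo"
Method: check if candidate is substring of word+word
"pointedpointed" contains "intedpo"? Yes
Is rotation = Yes


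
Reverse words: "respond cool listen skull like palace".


Original: "respond cool listen skull like palace"
Words (1..n): respond | cool | listen | skull | like | palace
Reversed (n..1): palace | like | skull | listen | cool | respond
Result = "palace like skull listen cool respond"


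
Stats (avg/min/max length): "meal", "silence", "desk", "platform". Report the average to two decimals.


Lengths: "meal"=4, "silence"=7, "desk"=4, "platform"=8
Sum = 23, Count = 4
Average = 23/4 = 5.75
= avg=5.75, min=4, max=8


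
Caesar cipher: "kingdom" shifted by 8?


Word: "kingdom"
Shift: 8
Each letter → (letter + shift) mod 26:
  'k' (10) + 8 = 18 → 's'
  'i' (8) + 8 = 16 → 'q'
  'n' (13) + 8 = 21 → 'v'
  'g' (6) + 8 = 14 → 'o'
  'd' (3) + 8 = 11 → 'l'
  'o' (14) + 8 = 22 → 'w'
  'm' (12) + 8 = 20 → 'u'
Result = "sqvolwu"


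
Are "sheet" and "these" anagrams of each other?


Word 1: "sheet" → sorted: eehst
Word 2: "these" → sorted: eehst
Same letters? eehst == eehst
Anagram = Yes


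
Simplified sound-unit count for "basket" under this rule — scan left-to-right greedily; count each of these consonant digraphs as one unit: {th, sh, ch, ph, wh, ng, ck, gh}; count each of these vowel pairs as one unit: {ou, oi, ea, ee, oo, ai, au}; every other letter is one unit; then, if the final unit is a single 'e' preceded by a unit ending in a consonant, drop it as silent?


Word: "basket" (6 letters)
Left-to-right scan:
  1. 'b' (letter)
  2. 'a' (letter)
  3. 's' (letter)
  4. 'k' (letter)
  5. 'e' (letter)
  6. 't' (letter)
Units from scan: 6
Sound units = 6 units


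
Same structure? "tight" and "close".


Pattern of "tight": [0, 1, 2, 3, 0]
Pattern of "close": [0, 1, 2, 3, 4]
Patterns do not match
Same pattern = No


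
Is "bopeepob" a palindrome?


Word: "bopeepob"
Reversed: "bopeepob"
Forward == Backward? bopeepob == bopeepob
Palindrome = Yes


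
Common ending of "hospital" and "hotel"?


Word 1: "hospital"
Word 2: "hotel"
Comparing from end:
  Pos -1: 'l' == 'l'
  Pos -2: 'a' != 'e' (stop)
LCS = "l" (length 1)


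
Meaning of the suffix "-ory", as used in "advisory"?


Suffix: -ory
Example: advisory (advise + -ory, with a spelling change)
Meaning = relating to / place for


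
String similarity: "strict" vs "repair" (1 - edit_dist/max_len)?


Word 1: "strict" (length 6)
Word 2: "repair" (length 6)
One optimal edit sequence:
  1. substitute 's' -> 'r'  (+1)
  2. substitute 't' -> 'e'  (+1)
  3. substitute 'r' -> 'p'  (+1)
  4. substitute 'i' -> 'a'  (+1)
  5. substitute 'c' -> 'i'  (+1)
  6. substitute 't' -> 'r'  (+1)
Edit distance = 6
Max length = max(6, 6) = 6
Similarity = 1 - 6/6
= 0.0000


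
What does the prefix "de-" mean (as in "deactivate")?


Prefix: de-
Example: deactivate = de- + activate
Meaning = remove / reverse


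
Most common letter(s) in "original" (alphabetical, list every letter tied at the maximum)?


Word: "original"
Letter counts:
  'a': 1
  'g': 1
  'i': 2
  'l': 1
  'n': 1
  'o': 1
  'r': 1
Maximum count = 2
Most frequent = 'i' (2 times each)


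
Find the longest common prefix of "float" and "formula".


Word 1: "float"
Word 2: "formula"
Comparing from start:
  Pos 0: 'f' == 'f'
  Pos 1: 'l' != 'o' (stop)
LCP = "f" (length 1)


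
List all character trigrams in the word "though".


Word: "though" (length 6)
Number of trigrams = 6 - 3 + 1 = 4
  Position 0: "tho"
  Position 1: "hou"
  Position 2: "oug"
  Position 3: "ugh"
Trigrams = "tho", "hou", "oug", "ugh"


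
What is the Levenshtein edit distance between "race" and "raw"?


Word 1: "race" (length 4)
Word 2: "raw" (length 3)
One optimal edit sequence (insert/delete/substitute each cost 1):
  1. keep 'r'
  2. keep 'a'
  3. delete 'c'  (+1)
  4. substitute 'e' -> 'w'  (+1)
Total edit operations: 2
Edit distance = 2


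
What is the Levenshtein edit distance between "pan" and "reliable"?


Word 1: "pan" (length 3)
Word 2: "reliable" (length 8)
One optimal edit sequence (insert/delete/substitute each cost 1):
  1. insert 'r'  (+1)
  2. insert 'e'  (+1)
  3. insert 'l'  (+1)
  4. substitute 'p' -> 'i'  (+1)
  5. keep 'a'
  6. insert 'b'  (+1)
  7. insert 'l'  (+1)
  8. substitute 'n' -> 'e'  (+1)
Total edit operations: 7
Edit distance = 7


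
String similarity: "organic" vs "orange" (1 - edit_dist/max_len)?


Word 1: "organic" (length 7)
Word 2: "orange" (length 6)
One optimal edit sequence:
  1. keep 'o'
  2. keep 'r'
  3. delete 'g'  (+1)
  4. keep 'a'
  5. keep 'n'
  6. substitute 'i' -> 'g'  (+1)
  7. substitute 'c' -> 'e'  (+1)
Edit distance = 3
Max length = max(7, 6) = 7
Similarity = 1 - 3/7
= 0.5714


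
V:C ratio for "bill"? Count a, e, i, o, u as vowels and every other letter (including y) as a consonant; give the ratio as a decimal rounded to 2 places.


Word: "bill"
Vowels (a,e,i,o,u): 1
Consonants: 3
Ratio = 1/3
= 0.33


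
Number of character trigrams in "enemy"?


Word: "enemy" (length 5)
Number of 3-grams = length - 3 + 1 = 5 - 3 + 1
= 3


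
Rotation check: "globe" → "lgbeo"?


Word: "globe", Candidate: "lgbeo"
Method: check if candidate is substring of word+word
"globeglobe" contains "lgbeo"? No
Is rotation = No


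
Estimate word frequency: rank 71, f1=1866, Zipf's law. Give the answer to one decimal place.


Zipf's law: f(r) = f(1) / r
f(1) = 1866
f(71) = 1866 / 71
= 26.3 occurrences


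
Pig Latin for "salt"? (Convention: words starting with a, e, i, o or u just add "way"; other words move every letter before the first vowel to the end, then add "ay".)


Word: "salt"
Starts with consonant(s) → move to end, add 'ay'
Consonant cluster: "s"
Pig Latin = "altsay"


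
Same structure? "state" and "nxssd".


Pattern of "state": [0, 1, 2, 1, 3]
Pattern of "nxssd": [0, 1, 2, 2, 3]
Patterns do not match
Same pattern = No


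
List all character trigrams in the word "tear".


Word: "tear" (length 4)
Number of trigrams = 4 - 3 + 1 = 2
  Position 0: "tea"
  Position 1: "ear"
Trigrams = "tea", "ear"


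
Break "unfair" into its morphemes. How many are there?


Word: "unfair"
Morphemes: un- + fair
Each morpheme carries meaning
= 2 morphemes


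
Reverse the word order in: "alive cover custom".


Original: "alive cover custom"
Words (1..n): alive | cover | custom
Reversed (n..1): custom | cover | alive
Result = "custom cover alive"


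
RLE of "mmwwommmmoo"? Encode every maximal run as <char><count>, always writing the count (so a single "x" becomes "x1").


String: "mmwwommmmoo"
Scanning for consecutive runs:
  'm' x 2
  'w' x 2
  'o' x 1
  'm' x 4
  'o' x 2
RLE = "m2w2o1m4o2"


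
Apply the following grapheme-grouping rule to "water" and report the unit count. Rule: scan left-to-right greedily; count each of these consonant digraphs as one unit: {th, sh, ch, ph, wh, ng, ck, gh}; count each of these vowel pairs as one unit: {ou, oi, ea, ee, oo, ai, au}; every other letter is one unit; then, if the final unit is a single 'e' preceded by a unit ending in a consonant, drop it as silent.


Word: "water" (5 letters)
Left-to-right scan:
  1. 'w' (letter)
  2. 'a' (letter)
  3. 't' (letter)
  4. 'e' (letter)
  5. 'r' (letter)
Units from scan: 5
Sound units = 5 units


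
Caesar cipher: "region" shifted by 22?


Word: "region"
Shift: 22
Each letter → (letter + shift) mod 26:
  'r' (17) + 22 = 13 → 'n'
  'e' (4) + 22 = 0 → 'a'
  'g' (6) + 22 = 2 → 'c'
  'i' (8) + 22 = 4 → 'e'
  'o' (14) + 22 = 10 → 'k'
  'n' (13) + 22 = 9 → 'j'
Result = "nacekj"


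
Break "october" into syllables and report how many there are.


Word: "october"
Syllable breakdown: oc-to-ber
Counting: 3 parts
= 3 syllables


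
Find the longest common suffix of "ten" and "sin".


Word 1: "ten"
Word 2: "sin"
Comparing from end:
  Pos -1: 'n' == 'n'
  Pos -2: 'e' != 'i' (stop)
LCS = "n" (length 1)


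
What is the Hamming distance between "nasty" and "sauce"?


Comparing character by character (same length = 5):
  Pos 0: 'n' vs 's' !=
  Pos 1: 'a' vs 'a' =
  Pos 2: 's' vs 'u' !=
  Pos 3: 't' vs 'c' !=
  Pos 4: 'y' vs 'e' !=
Hamming distance = 4


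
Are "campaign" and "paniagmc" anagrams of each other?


Word 1: "campaign" → sorted: aacgimnp
Word 2: "paniagmc" → sorted: aacgimnp
Same letters? aacgimnp == aacgimnp
Anagram = Yes


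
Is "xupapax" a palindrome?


Word: "xupapax"
Reversed: "xapapux"
Forward == Backward? xupapax != xapapux
Palindrome = No


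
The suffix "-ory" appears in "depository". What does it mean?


Suffix: -ory
Example: depository (deposit + -ory)
Meaning = relating to / place for


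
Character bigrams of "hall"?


Word: "hall" (length 4)
Number of bigrams = 4 - 2 + 1 = 3
  Position 0: "ha"
  Position 1: "al"
  Position 2: "ll"
Bigrams = "ha", "al", "ll"


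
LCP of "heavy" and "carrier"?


Word 1: "heavy"
Word 2: "carrier"
Comparing from start:
  Pos 0: 'h' != 'c' (stop)
LCP = "" (length 0)


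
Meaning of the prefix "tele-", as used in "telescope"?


Prefix: tele-
Example: telescope = tele- + scope
Meaning = distant


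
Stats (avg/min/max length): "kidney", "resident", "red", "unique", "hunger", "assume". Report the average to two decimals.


Lengths: "kidney"=6, "resident"=8, "red"=3, "unique"=6, "hunger"=6, "assume"=6
Sum = 35, Count = 6
Average = 35/6 = 5.83
= avg=5.83, min=3, max=8


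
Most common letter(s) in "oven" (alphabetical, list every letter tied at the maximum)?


Word: "oven"
Letter counts:
  'e': 1
  'n': 1
  'o': 1
  'v': 1
Maximum count = 1
Most frequent = 'e', 'n', 'o', 'v' (1 time each)


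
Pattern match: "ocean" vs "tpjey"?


Pattern of "ocean": [0, 1, 2, 3, 4]
Pattern of "tpjey": [0, 1, 2, 3, 4]
Patterns match
Same pattern = Yes


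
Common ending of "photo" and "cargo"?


Word 1: "photo"
Word 2: "cargo"
Comparing from end:
  Pos -1: 'o' == 'o'
  Pos -2: 't' != 'g' (stop)
LCS = "o" (length 1)


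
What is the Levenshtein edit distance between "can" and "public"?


Word 1: "can" (length 3)
Word 2: "public" (length 6)
One optimal edit sequence (insert/delete/substitute each cost 1):
  1. insert 'p'  (+1)
  2. insert 'u'  (+1)
  3. insert 'b'  (+1)
  4. substitute 'c' -> 'l'  (+1)
  5. substitute 'a' -> 'i'  (+1)
  6. substitute 'n' -> 'c'  (+1)
Total edit operations: 6
Edit distance = 6


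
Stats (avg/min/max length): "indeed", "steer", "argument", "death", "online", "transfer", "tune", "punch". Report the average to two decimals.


Lengths: "indeed"=6, "steer"=5, "argument"=8, "death"=5, "online"=6, "transfer"=8, "tune"=4, "punch"=5
Sum = 47, Count = 8
Average = 47/8 = 5.88
= avg=5.88, min=4, max=8


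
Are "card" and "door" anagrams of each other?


Word 1: "card" → sorted: acdr
Word 2: "door" → sorted: door
Same letters? acdr != door
Anagram = No


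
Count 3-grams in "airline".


Word: "airline" (length 7)
Number of 3-grams = length - 3 + 1 = 7 - 3 + 1
= 5


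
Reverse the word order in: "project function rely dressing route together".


Original: "project function rely dressing route together"
Words (1..n): project | function | rely | dressing | route | together
Reversed (n..1): together | route | dressing | rely | function | project
Result = "together route dressing rely function project"


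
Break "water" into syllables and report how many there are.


Word: "water"
Syllable breakdown: wa | ter
Counting: 2 parts
= 2 syllables


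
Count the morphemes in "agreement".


Word: "agreement"
Morphemes: agree / -ment
Each morpheme carries meaning
= 2 morphemes


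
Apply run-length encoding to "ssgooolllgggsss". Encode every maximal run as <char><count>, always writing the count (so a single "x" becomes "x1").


String: "ssgooolllgggsss"
Scanning for consecutive runs:
  's' x 2
  'g' x 1
  'o' x 3
  'l' x 3
  'g' x 3
  's' x 3
RLE = "s2g1o3l3g3s3"


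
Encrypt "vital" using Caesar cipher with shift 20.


Word: "vital"
Shift: 20
Each letter → (letter + shift) mod 26:
  'v' (21) + 20 = 15 → 'p'
  'i' (8) + 20 = 2 → 'c'
  't' (19) + 20 = 13 → 'n'
  'a' (0) + 20 = 20 → 'u'
  'l' (11) + 20 = 5 → 'f'
Result = "pcnuf"


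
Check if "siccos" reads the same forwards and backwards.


Word: "siccos"
Reversed: "soccis"
Forward == Backward? siccos != soccis
Palindrome = No


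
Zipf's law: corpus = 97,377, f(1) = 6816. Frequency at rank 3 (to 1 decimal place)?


Zipf's law: f(r) = f(1) / r
f(1) = 6816
f(3) = 6816 / 3
= 2272.0 occurrences


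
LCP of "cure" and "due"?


Word 1: "cure"
Word 2: "due"
Comparing from start:
  Pos 0: 'c' != 'd' (stop)
LCP = "" (length 0)


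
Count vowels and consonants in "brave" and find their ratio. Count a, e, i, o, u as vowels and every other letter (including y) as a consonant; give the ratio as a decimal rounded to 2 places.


Word: "brave"
Vowels (a,e,i,o,u): 2
Consonants: 3
Ratio = 2/3
= 0.67


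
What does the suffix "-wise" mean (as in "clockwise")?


Suffix: -wise
As in: clockwise -> clock + -wise
Meaning = in the manner of


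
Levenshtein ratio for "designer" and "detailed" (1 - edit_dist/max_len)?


Word 1: "designer" (length 8)
Word 2: "detailed" (length 8)
One optimal edit sequence:
  1. keep 'd'
  2. keep 'e'
  3. substitute 's' -> 't'  (+1)
  4. substitute 'i' -> 'a'  (+1)
  5. substitute 'g' -> 'i'  (+1)
  6. substitute 'n' -> 'l'  (+1)
  7. keep 'e'
  8. substitute 'r' -> 'd'  (+1)
Edit distance = 5
Max length = max(8, 8) = 8
Similarity = 1 - 5/8
= 0.3750


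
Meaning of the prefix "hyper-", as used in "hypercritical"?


Prefix: hyper-
Example: hypercritical (hyper- + critical)
Meaning = over / excessive


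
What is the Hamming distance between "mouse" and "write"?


Comparing character by character (same length = 5):
  Pos 0: 'm' vs 'w' !=
  Pos 1: 'o' vs 'r' !=
  Pos 2: 'u' vs 'i' !=
  Pos 3: 's' vs 't' !=
  Pos 4: 'e' vs 'e' =
Hamming distance = 4


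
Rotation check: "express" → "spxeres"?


Word: "express", Candidate: "spxeres"
Method: check if candidate is substring of word+word
"expressexpress" contains "spxeres"? No
Is rotation = No


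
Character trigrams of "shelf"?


Word: "shelf" (length 5)
Number of trigrams = 5 - 3 + 1 = 3
  Position 0: "she"
  Position 1: "hel"
  Position 2: "elf"
Trigrams = "she", "hel", "elf"


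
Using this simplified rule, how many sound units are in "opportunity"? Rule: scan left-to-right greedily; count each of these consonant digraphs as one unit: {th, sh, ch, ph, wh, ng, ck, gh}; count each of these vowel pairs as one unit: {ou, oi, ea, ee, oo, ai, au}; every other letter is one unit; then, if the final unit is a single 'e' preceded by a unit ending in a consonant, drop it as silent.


Word: "opportunity" (11 letters)
Left-to-right scan:
  (1) 'o' (letter)
  (2) 'p' (letter)
  (3) 'p' (letter)
  (4) 'o' (letter)
  (5) 'r' (letter)
  (6) 't' (letter)
  (7) 'u' (letter)
  (8) 'n' (letter)
  (9) 'i' (letter)
  (10) 't' (letter)
  (11) 'y' (letter)
Units from scan: 11
Sound units = 11 units


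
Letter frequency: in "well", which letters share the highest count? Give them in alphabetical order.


Word: "well"
Letter counts:
  'e': 1
  'l': 2
  'w': 1
Maximum count = 2
Most frequent = 'l' (2 times each)


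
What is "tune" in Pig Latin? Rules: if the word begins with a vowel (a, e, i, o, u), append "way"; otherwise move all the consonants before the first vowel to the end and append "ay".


Word: "tune"
Starts with consonant(s) → move to end, add 'ay'
Consonant cluster: "t"
Pig Latin = "unetay"


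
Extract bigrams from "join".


Word: "join" (length 4)
Number of bigrams = 4 - 2 + 1 = 3
  Position 0: "jo"
  Position 1: "oi"
  Position 2: "in"
Bigrams = "jo", "oi", "in"


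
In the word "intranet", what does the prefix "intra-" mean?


Prefix: intra-
As in: intranet -> intra- + net
Meaning = within


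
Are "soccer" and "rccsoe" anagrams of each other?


Word 1: "soccer" → sorted: cceors
Word 2: "rccsoe" → sorted: cceors
Same letters? cceors == cceors
Anagram = Yes


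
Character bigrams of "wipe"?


Word: "wipe" (length 4)
Number of bigrams = 4 - 2 + 1 = 3
  Position 0: "wi"
  Position 1: "ip"
  Position 2: "pe"
Bigrams = "wi", "ip", "pe"


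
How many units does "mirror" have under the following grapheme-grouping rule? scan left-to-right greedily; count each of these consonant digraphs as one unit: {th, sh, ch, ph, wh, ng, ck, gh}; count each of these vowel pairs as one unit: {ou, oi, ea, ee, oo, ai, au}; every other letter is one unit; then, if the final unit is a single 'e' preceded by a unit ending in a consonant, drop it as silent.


Word: "mirror" (6 letters)
Left-to-right scan:
  1. 'm' (letter)
  2. 'i' (letter)
  3. 'r' (letter)
  4. 'r' (letter)
  5. 'o' (letter)
  6. 'r' (letter)
Units from scan: 6
Sound units = 6 units


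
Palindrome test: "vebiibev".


Word: "vebiibev"
Reversed: "vebiibev"
Forward == Backward? vebiibev == vebiibev
Palindrome = Yes


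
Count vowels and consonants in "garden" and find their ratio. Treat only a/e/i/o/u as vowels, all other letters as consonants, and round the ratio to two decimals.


Word: "garden"
Vowels (a,e,i,o,u): 2
Consonants: 4
Ratio = 2/4
= 0.50


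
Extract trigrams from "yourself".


Word: "yourself" (length 8)
Number of trigrams = 8 - 3 + 1 = 6
  Position 0: "you"
  Position 1: "our"
  Position 2: "urs"
  Position 3: "rse"
  Position 4: "sel"
  Position 5: "elf"
Trigrams = "you", "our", "urs", "rse", "sel", "elf"


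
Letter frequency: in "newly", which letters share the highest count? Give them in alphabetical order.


Word: "newly"
Letter counts:
  'e': 1
  'l': 1
  'n': 1
  'w': 1
  'y': 1
Maximum count = 1
Most frequent = 'e', 'l', 'n', 'w', 'y' (1 time each)


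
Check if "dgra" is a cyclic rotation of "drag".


Word: "drag", Candidate: "dgra"
Method: check if candidate is substring of word+word
"dragdrag" contains "dgra"? No
Is rotation = No


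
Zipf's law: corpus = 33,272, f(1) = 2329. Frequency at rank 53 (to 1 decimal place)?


Zipf's law: f(r) = f(1) / r
f(1) = 2329
f(53) = 2329 / 53
= 43.9 occurrences


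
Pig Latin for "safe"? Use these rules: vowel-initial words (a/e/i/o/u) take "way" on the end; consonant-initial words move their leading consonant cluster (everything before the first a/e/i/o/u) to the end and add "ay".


Word: "safe"
Starts with consonant(s) → move to end, add 'ay'
Consonant cluster: "s"
Pig Latin = "afesay"


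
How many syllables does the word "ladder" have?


Word: "ladder"
Syllable breakdown: lad · der
Counting: 2 parts
= 2 syllables


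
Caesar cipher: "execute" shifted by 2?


Word: "execute"
Shift: 2
Each letter → (letter + shift) mod 26:
  'e' (4) + 2 = 6 → 'g'
  'x' (23) + 2 = 25 → 'z'
  'e' (4) + 2 = 6 → 'g'
  'c' (2) + 2 = 4 → 'e'
  'u' (20) + 2 = 22 → 'w'
  't' (19) + 2 = 21 → 'v'
  'e' (4) + 2 = 6 → 'g'
Result = "gzgewvg"


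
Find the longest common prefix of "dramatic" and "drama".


Word 1: "dramatic"
Word 2: "drama"
Comparing from start:
  Pos 0: 'd' == 'd'
  Pos 1: 'r' == 'r'
  Pos 2: 'a' == 'a'
  Pos 3: 'm' == 'm'
  Pos 4: 'a' == 'a'
LCP = "drama" (length 5)


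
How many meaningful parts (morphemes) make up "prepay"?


Word: "prepay"
Morphemes: pre- | pay
Each morpheme carries meaning
= 2 morphemes


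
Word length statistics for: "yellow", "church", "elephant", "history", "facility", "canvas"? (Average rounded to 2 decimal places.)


Lengths: "yellow"=6, "church"=6, "elephant"=8, "history"=7, "facility"=8, "canvas"=6
Sum = 41, Count = 6
Average = 41/6 = 6.83
= avg=6.83, min=6, max=8


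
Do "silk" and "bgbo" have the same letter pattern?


Pattern of "silk": [0, 1, 2, 3]
Pattern of "bgbo": [0, 1, 0, 2]
Patterns do not match
Same pattern = No


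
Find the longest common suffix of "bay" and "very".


Word 1: "bay"
Word 2: "very"
Comparing from end:
  Pos -1: 'y' == 'y'
  Pos -2: 'a' != 'r' (stop)
LCS = "y" (length 1)


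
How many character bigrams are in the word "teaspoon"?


Word: "teaspoon" (length 8)
Number of 2-grams = length - 2 + 1 = 8 - 2 + 1
= 7


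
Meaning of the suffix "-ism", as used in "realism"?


Suffix: -ism
As in: realism -> real + -ism
Meaning = belief / practice


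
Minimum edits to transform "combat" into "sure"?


Word 1: "combat" (length 6)
Word 2: "sure" (length 4)
One optimal edit sequence (insert/delete/substitute each cost 1):
  1. delete 'c'  (+1)
  2. delete 'o'  (+1)
  3. substitute 'm' -> 's'  (+1)
  4. substitute 'b' -> 'u'  (+1)
  5. substitute 'a' -> 'r'  (+1)
  6. substitute 't' -> 'e'  (+1)
Total edit operations: 6
Edit distance = 6


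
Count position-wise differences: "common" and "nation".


Comparing character by character (same length = 6):
  Pos 0: 'c' vs 'n' !=
  Pos 1: 'o' vs 'a' !=
  Pos 2: 'm' vs 't' !=
  Pos 3: 'm' vs 'i' !=
  Pos 4: 'o' vs 'o' =
  Pos 5: 'n' vs 'n' =
Hamming distance = 4


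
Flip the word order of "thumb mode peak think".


Original: "thumb mode peak think"
Words (1..n): thumb | mode | peak | think
Reversed (n..1): think | peak | mode | thumb
Result = "think peak mode thumb"


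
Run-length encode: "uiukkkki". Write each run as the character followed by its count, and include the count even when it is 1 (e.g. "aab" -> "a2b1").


String: "uiukkkki"
Scanning for consecutive runs:
  'u' x 1
  'i' x 1
  'u' x 1
  'k' x 4
  'i' x 1
RLE = "u1i1u1k4i1"


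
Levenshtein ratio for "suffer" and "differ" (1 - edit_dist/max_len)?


Word 1: "suffer" (length 6)
Word 2: "differ" (length 6)
One optimal edit sequence:
  1. substitute 's' -> 'd'  (+1)
  2. substitute 'u' -> 'i'  (+1)
  3. keep 'f'
  4. keep 'f'
  5. keep 'e'
  6. keep 'r'
Edit distance = 2
Max length = max(6, 6) = 6
Similarity = 1 - 2/6
= 0.6667


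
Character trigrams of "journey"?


Word: "journey" (length 7)
Number of trigrams = 7 - 3 + 1 = 5
  Position 0: "jou"
  Position 1: "our"
  Position 2: "urn"
  Position 3: "rne"
  Position 4: "ney"
Trigrams = "jou", "our", "urn", "rne", "ney"


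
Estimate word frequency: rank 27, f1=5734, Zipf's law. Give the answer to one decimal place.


Zipf's law: f(r) = f(1) / r
f(1) = 5734
f(27) = 5734 / 27
= 212.4 occurrences


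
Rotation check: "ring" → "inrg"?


Word: "ring", Candidate: "inrg"
Method: check if candidate is substring of word+word
"ringring" contains "inrg"? No
Is rotation = No


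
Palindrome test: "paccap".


Word: "paccap"
Reversed: "paccap"
Forward == Backward? paccap == paccap
Palindrome = Yes


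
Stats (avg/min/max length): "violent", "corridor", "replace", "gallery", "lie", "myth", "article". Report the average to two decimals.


Lengths: "violent"=7, "corridor"=8, "replace"=7, "gallery"=7, "lie"=3, "myth"=4, "article"=7
Sum = 43, Count = 7
Average = 43/7 = 6.14
= avg=6.14, min=3, max=8


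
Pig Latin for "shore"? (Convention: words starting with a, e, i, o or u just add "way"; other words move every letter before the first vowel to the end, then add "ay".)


Word: "shore"
Starts with consonant(s) → move to end, add 'ay'
Consonant cluster: "sh"
Pig Latin = "oreshay"


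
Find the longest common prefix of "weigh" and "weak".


Word 1: "weigh"
Word 2: "weak"
Comparing from start:
  Pos 0: 'w' == 'w'
  Pos 1: 'e' == 'e'
  Pos 2: 'i' != 'a' (stop)
LCP = "we" (length 2)


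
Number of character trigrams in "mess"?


Word: "mess" (length 4)
Number of 3-grams = length - 3 + 1 = 4 - 3 + 1
= 2


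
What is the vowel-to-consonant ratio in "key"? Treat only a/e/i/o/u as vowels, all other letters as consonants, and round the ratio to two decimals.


Word: "key"
Vowels (a,e,i,o,u): 1
Consonants: 2
Ratio = 1/2
= 0.50


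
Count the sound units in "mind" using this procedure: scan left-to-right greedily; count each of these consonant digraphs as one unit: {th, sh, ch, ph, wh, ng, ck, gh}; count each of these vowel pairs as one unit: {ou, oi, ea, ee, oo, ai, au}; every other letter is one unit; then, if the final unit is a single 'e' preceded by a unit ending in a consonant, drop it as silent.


Word: "mind" (4 letters)
Left-to-right scan:
  1. 'm' (letter)
  2. 'i' (letter)
  3. 'n' (letter)
  4. 'd' (letter)
Units from scan: 4
Sound units = 4 units


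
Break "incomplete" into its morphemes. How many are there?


Word: "incomplete"
Morphemes: in- / complete
Each morpheme carries meaning
= 2 morphemes


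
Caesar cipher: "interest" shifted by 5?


Word: "interest"
Shift: 5
Each letter → (letter + shift) mod 26:
  'i' (8) + 5 = 13 → 'n'
  'n' (13) + 5 = 18 → 's'
  't' (19) + 5 = 24 → 'y'
  'e' (4) + 5 = 9 → 'j'
  'r' (17) + 5 = 22 → 'w'
  'e' (4) + 5 = 9 → 'j'
  's' (18) + 5 = 23 → 'x'
  't' (19) + 5 = 24 → 'y'
Result = "nsyjwjxy"


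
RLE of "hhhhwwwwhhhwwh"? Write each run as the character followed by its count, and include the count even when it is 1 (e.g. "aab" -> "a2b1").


String: "hhhhwwwwhhhwwh"
Scanning for consecutive runs:
  'h' x 4
  'w' x 4
  'h' x 3
  'w' x 2
  'h' x 1
RLE = "h4w4h3w2h1"


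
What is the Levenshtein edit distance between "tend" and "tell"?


Word 1: "tend" (length 4)
Word 2: "tell" (length 4)
One optimal edit sequence (insert/delete/substitute each cost 1):
  1. keep 't'
  2. keep 'e'
  3. substitute 'n' -> 'l'  (+1)
  4. substitute 'd' -> 'l'  (+1)
Total edit operations: 2
Edit distance = 2


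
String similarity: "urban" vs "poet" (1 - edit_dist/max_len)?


Word 1: "urban" (length 5)
Word 2: "poet" (length 4)
One optimal edit sequence:
  1. delete 'u'  (+1)
  2. substitute 'r' -> 'p'  (+1)
  3. substitute 'b' -> 'o'  (+1)
  4. substitute 'a' -> 'e'  (+1)
  5. substitute 'n' -> 't'  (+1)
Edit distance = 5
Max length = max(5, 4) = 5
Similarity = 1 - 5/5
= 0.0000


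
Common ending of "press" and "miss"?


Word 1: "press"
Word 2: "miss"
Comparing from end:
  Pos -1: 's' == 's'
  Pos -2: 's' == 's'
  Pos -3: 'e' != 'i' (stop)
LCS = "ss" (length 2)


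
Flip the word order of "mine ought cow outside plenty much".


Original: "mine ought cow outside plenty much"
Words (1..n): mine | ought | cow | outside | plenty | much
Reversed (n..1): much | plenty | outside | cow | ought | mine
Result = "much plenty outside cow ought mine"


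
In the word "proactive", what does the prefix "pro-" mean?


Prefix: pro-
As in: proactive -> pro- + active
Meaning = forward / in favor of


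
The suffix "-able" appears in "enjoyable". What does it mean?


Suffix: -able
As in: enjoyable -> enjoy + -able
Meaning = capable of


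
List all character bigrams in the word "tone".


Word: "tone" (length 4)
Number of bigrams = 4 - 2 + 1 = 3
  Position 0: "to"
  Position 1: "on"
  Position 2: "ne"
Bigrams = "to", "on", "ne"


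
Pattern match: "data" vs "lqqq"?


Pattern of "data": [0, 1, 2, 1]
Pattern of "lqqq": [0, 1, 1, 1]
Patterns do not match
Same pattern = No


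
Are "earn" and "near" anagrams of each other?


Word 1: "earn" → sorted: aenr
Word 2: "near" → sorted: aenr
Same letters? aenr == aenr
Anagram = Yes


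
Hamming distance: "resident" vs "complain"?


Comparing character by character (same length = 8):
  Pos 0: 'r' vs 'c' !=
  Pos 1: 'e' vs 'o' !=
  Pos 2: 's' vs 'm' !=
  Pos 3: 'i' vs 'p' !=
  Pos 4: 'd' vs 'l' !=
  Pos 5: 'e' vs 'a' !=
  Pos 6: 'n' vs 'i' !=
  Pos 7: 't' vs 'n' !=
Hamming distance = 8


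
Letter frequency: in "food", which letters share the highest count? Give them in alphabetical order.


Word: "food"
Letter counts:
  'd': 1
  'f': 1
  'o': 2
Maximum count = 2
Most frequent = 'o' (2 times each)


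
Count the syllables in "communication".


Word: "communication"
Syllable breakdown: com · mu · ni · ca · tion
Counting: 5 parts
= 5 syllables


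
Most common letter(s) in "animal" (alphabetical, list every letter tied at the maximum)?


Word: "animal"
Letter counts:
  'a': 2
  'i': 1
  'l': 1
  'm': 1
  'n': 1
Maximum count = 2
Most frequent = 'a' (2 times each)


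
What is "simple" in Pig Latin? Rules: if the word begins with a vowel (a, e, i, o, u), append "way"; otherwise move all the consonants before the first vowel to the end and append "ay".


Word: "simple"
Starts with consonant(s) → move to end, add 'ay'
Consonant cluster: "s"
Pig Latin = "implesay"


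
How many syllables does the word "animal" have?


Word: "animal"
Syllable breakdown: an-i-mal
Counting: 3 parts
= 3 syllables


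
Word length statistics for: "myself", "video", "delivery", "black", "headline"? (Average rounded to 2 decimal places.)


Lengths: "myself"=6, "video"=5, "delivery"=8, "black"=5, "headline"=8
Sum = 32, Count = 5
Average = 32/5 = 6.40
= avg=6.40, min=5, max=8


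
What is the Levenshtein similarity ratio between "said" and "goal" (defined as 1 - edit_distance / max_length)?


Word 1: "said" (length 4)
Word 2: "goal" (length 4)
One optimal edit sequence:
  1. substitute 's' -> 'g'  (+1)
  2. substitute 'a' -> 'o'  (+1)
  3. substitute 'i' -> 'a'  (+1)
  4. substitute 'd' -> 'l'  (+1)
Edit distance = 4
Max length = max(4, 4) = 4
Similarity = 1 - 4/4
= 0.0000


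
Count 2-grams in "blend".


Word: "blend" (length 5)
Number of 2-grams = length - 2 + 1 = 5 - 2 + 1
= 4


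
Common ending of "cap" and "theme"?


Word 1: "cap"
Word 2: "theme"
Comparing from end:
  Pos -1: 'p' != 'e' (stop)
LCS = "" (length 0)


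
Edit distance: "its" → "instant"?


Word 1: "its" (length 3)
Word 2: "instant" (length 7)
One optimal edit sequence (insert/delete/substitute each cost 1):
  1. keep 'i'
  2. insert 'n'  (+1)
  3. insert 's'  (+1)
  4. keep 't'
  5. insert 'a'  (+1)
  6. insert 'n'  (+1)
  7. substitute 's' -> 't'  (+1)
Total edit operations: 5
Edit distance = 5


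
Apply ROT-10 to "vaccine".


Word: "vaccine"
Shift: 10
Each letter → (letter + shift) mod 26:
  'v' (21) + 10 = 5 → 'f'
  'a' (0) + 10 = 10 → 'k'
  'c' (2) + 10 = 12 → 'm'
  'c' (2) + 10 = 12 → 'm'
  'i' (8) + 10 = 18 → 's'
  'n' (13) + 10 = 23 → 'x'
  'e' (4) + 10 = 14 → 'o'
Result = "fkmmsxo"


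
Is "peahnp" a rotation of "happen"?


Word: "happen", Candidate: "peahnp"
Method: check if candidate is substring of word+word
"happenhappen" contains "peahnp"? No
Is rotation = No


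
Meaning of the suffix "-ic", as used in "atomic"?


Suffix: -ic
Example: atomic (atom + -ic)
Meaning = relating to


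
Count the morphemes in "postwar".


Word: "postwar"
Morphemes: post- / war
Each morpheme carries meaning
= 2 morphemes


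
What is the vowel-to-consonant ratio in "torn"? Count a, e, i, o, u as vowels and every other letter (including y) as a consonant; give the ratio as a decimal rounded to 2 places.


Word: "torn"
Vowels (a,e,i,o,u): 1
Consonants: 3
Ratio = 1/3
= 0.33


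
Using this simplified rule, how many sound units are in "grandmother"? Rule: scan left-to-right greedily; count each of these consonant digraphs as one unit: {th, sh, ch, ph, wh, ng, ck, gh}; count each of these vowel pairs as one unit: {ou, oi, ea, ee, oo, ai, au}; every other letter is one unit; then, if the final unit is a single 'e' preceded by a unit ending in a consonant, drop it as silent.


Word: "grandmother" (11 letters)
Left-to-right scan:
  [1] 'g' (letter)
  [2] 'r' (letter)
  [3] 'a' (letter)
  [4] 'n' (letter)
  [5] 'd' (letter)
  [6] 'm' (letter)
  [7] 'o' (letter)
  [8] 'th' (digraph)
  [9] 'e' (letter)
  [10] 'r' (letter)
Units from scan: 10
Sound units = 10 units


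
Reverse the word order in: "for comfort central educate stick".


Original: "for comfort central educate stick"
Words (1..n): for | comfort | central | educate | stick
Reversed (n..1): stick | educate | central | comfort | for
Result = "stick educate central comfort for"


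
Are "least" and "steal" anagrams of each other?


Word 1: "least" → sorted: aelst
Word 2: "steal" → sorted: aelst
Same letters? aelst == aelst
Anagram = Yes


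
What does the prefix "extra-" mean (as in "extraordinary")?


Prefix: extra-
Example: extraordinary (extra- + ordinary)
Meaning = beyond


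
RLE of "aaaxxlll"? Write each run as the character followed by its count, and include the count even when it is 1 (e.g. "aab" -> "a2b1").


String: "aaaxxlll"
Scanning for consecutive runs:
  'a' x 3
  'x' x 2
  'l' x 3
RLE = "a3x2l3"


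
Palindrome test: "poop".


Word: "poop"
Reversed: "poop"
Forward == Backward? poop == poop
Palindrome = Yes


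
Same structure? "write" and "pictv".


Pattern of "write": [0, 1, 2, 3, 4]
Pattern of "pictv": [0, 1, 2, 3, 4]
Patterns match
Same pattern = Yes


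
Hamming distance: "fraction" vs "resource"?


Comparing character by character (same length = 8):
  Pos 0: 'f' vs 'r' !=
  Pos 1: 'r' vs 'e' !=
  Pos 2: 'a' vs 's' !=
  Pos 3: 'c' vs 'o' !=
  Pos 4: 't' vs 'u' !=
  Pos 5: 'i' vs 'r' !=
  Pos 6: 'o' vs 'c' !=
  Pos 7: 'n' vs 'e' !=
Hamming distance = 8


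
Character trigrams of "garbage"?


Word: "garbage" (length 7)
Number of trigrams = 7 - 3 + 1 = 5
  Position 0: "gar"
  Position 1: "arb"
  Position 2: "rba"
  Position 3: "bag"
  Position 4: "age"
Trigrams = "gar", "arb", "rba", "bag", "age"


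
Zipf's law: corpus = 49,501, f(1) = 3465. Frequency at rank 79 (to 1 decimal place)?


Zipf's law: f(r) = f(1) / r
f(1) = 3465
f(79) = 3465 / 79
= 43.9 occurrences


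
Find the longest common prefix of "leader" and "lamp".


Word 1: "leader"
Word 2: "lamp"
Comparing from start:
  Pos 0: 'l' == 'l'
  Pos 1: 'e' != 'a' (stop)
LCP = "l" (length 1)


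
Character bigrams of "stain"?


Word: "stain" (length 5)
Number of bigrams = 5 - 2 + 1 = 4
  Position 0: "st"
  Position 1: "ta"
  Position 2: "ai"
  Position 3: "in"
Bigrams = "st", "ta", "ai", "in"


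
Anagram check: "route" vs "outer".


Word 1: "route" → sorted: eortu
Word 2: "outer" → sorted: eortu
Same letters? eortu == eortu
Anagram = Yes


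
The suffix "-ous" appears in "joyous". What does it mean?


Suffix: -ous
Example: joyous = joy + -ous
Meaning = having quality of


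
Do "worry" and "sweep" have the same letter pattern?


Pattern of "worry": [0, 1, 2, 2, 3]
Pattern of "sweep": [0, 1, 2, 2, 3]
Patterns match
Same pattern = Yes


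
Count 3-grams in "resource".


Word: "resource" (length 8)
Number of 3-grams = length - 3 + 1 = 8 - 3 + 1
= 6


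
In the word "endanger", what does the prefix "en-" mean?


Prefix: en-
As in: endanger -> en- + danger
Meaning = cause to / put into


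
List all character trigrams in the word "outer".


Word: "outer" (length 5)
Number of trigrams = 5 - 3 + 1 = 3
  Position 0: "out"
  Position 1: "ute"
  Position 2: "ter"
Trigrams = "out", "ute", "ter"


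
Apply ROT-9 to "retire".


Word: "retire"
Shift: 9
Each letter → (letter + shift) mod 26:
  'r' (17) + 9 = 0 → 'a'
  'e' (4) + 9 = 13 → 'n'
  't' (19) + 9 = 2 → 'c'
  'i' (8) + 9 = 17 → 'r'
  'r' (17) + 9 = 0 → 'a'
  'e' (4) + 9 = 13 → 'n'
Result = "ancran"


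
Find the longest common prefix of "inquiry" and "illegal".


Word 1: "inquiry"
Word 2: "illegal"
Comparing from start:
  Pos 0: 'i' == 'i'
  Pos 1: 'n' != 'l' (stop)
LCP = "i" (length 1)


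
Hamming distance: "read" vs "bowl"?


Comparing character by character (same length = 4):
  Pos 0: 'r' vs 'b' !=
  Pos 1: 'e' vs 'o' !=
  Pos 2: 'a' vs 'w' !=
  Pos 3: 'd' vs 'l' !=
Hamming distance = 4


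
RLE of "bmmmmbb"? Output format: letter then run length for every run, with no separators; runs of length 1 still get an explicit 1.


String: "bmmmmbb"
Scanning for consecutive runs:
  'b' x 1
  'm' x 4
  'b' x 2
RLE = "b1m4b2"


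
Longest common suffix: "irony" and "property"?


Word 1: "irony"
Word 2: "property"
Comparing from end:
  Pos -1: 'y' == 'y'
  Pos -2: 'n' != 't' (stop)
LCS = "y" (length 1)
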